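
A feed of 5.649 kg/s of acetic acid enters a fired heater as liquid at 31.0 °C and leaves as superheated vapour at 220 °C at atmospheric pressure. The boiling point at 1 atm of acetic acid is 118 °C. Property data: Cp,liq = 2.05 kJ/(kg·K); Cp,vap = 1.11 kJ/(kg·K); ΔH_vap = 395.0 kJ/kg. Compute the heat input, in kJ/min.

liquid 31.0→118 °C: 178.35 kJ/kg
vaporisation at 118 °C: 395 kJ/kg
vapour 118→220 °C: 113.22 kJ/kg
Δh = 178.35 + 395 + 113.22 = 686.57 kJ/kg
Q = ṁ·Δh = 5.649 kg/s × 686.57 kJ/kg = 3878.4 kJ/s
|Q| = 3878.4 kW = 232710 kJ/min

Q = 233000 kJ/min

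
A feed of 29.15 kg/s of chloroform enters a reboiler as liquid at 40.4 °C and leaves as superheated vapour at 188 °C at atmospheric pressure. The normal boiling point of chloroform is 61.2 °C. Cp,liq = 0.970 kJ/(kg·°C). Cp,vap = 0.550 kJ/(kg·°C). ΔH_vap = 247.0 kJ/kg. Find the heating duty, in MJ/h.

liquid 40.4→61.2 °C: 20.176 kJ/kg
vaporisation at 61.2 °C: 247 kJ/kg
vapour 61.2→188 °C: 69.74 kJ/kg
Δh = 20.176 + 247 + 69.74 = 336.92 kJ/kg
Q = ṁ·Δh = 29.15 kg/s × 336.92 kJ/kg = 9821.1 kJ/s
|Q| = 9821.1 kW = 35356 MJ/h

Q = 35400 MJ/h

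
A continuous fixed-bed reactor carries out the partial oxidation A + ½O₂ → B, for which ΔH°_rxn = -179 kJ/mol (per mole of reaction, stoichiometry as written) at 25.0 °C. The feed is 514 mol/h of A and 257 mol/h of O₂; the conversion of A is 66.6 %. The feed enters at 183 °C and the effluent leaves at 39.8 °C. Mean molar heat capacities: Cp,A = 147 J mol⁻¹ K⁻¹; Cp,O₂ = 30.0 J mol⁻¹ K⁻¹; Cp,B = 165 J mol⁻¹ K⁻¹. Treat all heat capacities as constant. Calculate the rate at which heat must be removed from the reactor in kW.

Q_out = 20.3 kW

Extent of reaction ξ = 0.666 × 514 = 342.32 mol/h
Reaction term: ξ·ΔH°_rxn = 342.32 × -179 = -61276 kJ/h
Sensible, feed 183→25 °C: -13156 kJ/h
Outlet flows (mol/h): A 171.68, O₂ 85.838, B 342.32
Sensible, products 25→39.8 °C: 1247.6 kJ/h
Q = ΔH = -73185 kJ/h = -20.329 kW
Heat removed = 20.329 kW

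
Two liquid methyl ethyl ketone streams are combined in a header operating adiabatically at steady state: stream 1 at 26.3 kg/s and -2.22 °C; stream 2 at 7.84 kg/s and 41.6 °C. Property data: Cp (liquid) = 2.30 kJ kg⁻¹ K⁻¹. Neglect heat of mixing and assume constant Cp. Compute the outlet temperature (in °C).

Energy balance with Q = 0: Σ ṁᵢCp,ᵢ(T_out − Tᵢ) = 0
Σ ṁᵢCp,ᵢTᵢ = 26.3×2.30×-2.22 + 7.84×2.30×41.6 = 615.84
Σ ṁᵢCp,ᵢ = 26.3×2.30 + 7.84×2.30 = 78.522
T_out = 615.84 / 78.522 = 7.8429 °C

T_out = 7.84 °C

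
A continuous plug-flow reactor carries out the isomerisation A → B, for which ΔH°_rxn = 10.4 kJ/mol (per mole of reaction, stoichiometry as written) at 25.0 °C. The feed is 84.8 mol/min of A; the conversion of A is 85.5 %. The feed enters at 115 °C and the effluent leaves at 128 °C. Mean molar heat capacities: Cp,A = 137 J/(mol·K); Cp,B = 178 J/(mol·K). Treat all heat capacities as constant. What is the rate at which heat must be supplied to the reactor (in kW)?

Extent of reaction ξ = 0.855 × 84.8 = 72.504 mol/min
Reaction term: ξ·ΔH°_rxn = 72.504 × 10.4 = 754.04 kJ/min
Sensible, feed 115→25 °C: -1045.6 kJ/min
Outlet flows (mol/min): A 12.296, B 72.504
Sensible, products 25→128 °C: 1502.8 kJ/min
Q = ΔH = 1211.3 kJ/min = 20.188 kW
Heat supplied = 20.188 kW

Q_in = 20.2 kW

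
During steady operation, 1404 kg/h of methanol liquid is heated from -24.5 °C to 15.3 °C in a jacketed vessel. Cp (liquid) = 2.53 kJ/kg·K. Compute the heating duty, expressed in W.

Q = ṁ·Cp·ΔT = 1404 × 2.53 × (15.3 − -24.5) = 141370 kJ/h
Converting: 141370 / 3600 s = 39.271 kW
Heating duty = 39271 W

Q = 39300 W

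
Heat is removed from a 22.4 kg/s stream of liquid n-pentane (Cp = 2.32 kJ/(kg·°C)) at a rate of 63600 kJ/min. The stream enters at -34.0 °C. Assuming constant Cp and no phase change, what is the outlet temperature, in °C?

Q = 63600 kJ/min = 1060 kJ/s
ΔT = Q/(ṁ·Cp) = 1060/(22.4×2.32) = 20.397 K
T_out = -34.0 − 20.397 = -54.397 °C

T_out = -54.4 °C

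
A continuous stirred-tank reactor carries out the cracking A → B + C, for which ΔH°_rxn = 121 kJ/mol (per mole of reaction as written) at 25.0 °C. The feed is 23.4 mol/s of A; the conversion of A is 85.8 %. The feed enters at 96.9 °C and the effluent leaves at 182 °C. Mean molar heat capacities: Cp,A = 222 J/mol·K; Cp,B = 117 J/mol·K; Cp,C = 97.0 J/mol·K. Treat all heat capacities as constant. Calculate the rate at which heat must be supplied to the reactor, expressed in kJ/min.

Extent of reaction ξ = 0.858 × 23.4 = 20.077 mol/s
Reaction term: ξ·ΔH°_rxn = 20.077 × 121 = 2429.3 kJ/s
Sensible, feed 96.9→25 °C: -373.51 kJ/s
Outlet flows (mol/s): A 3.3228, B 20.077, C 20.077
Sensible, products 25→182 °C: 790.37 kJ/s
Q = ΔH = 2846.2 kJ/s = 2846.2 kW
Heat supplied = 170770 kJ/min

Q_in = 171000 kJ/min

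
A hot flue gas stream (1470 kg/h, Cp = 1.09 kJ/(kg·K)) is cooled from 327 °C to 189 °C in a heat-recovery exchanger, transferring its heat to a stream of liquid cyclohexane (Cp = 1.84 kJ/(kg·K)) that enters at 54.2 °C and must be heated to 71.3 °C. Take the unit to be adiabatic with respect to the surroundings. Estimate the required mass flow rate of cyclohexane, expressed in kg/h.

Heat released by hot stream: Q = 1470 × 1.09 × (327 − 189) = 221120 kJ/h
Energy balance on cold side (adiabatic exchanger): Q = ṁ_c·Cp_c·(T_c,out − T_c,in)
ṁ_c = 221120 / [1.84 × (71.3 − 54.2)] = 7027.6 kg/h

ṁ_c = 7030 kg/h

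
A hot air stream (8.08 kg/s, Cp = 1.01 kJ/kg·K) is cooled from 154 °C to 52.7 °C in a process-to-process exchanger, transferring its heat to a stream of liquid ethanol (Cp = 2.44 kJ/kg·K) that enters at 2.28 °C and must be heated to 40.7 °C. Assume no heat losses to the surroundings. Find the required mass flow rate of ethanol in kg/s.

Heat released by hot stream: Q = 8.08 × 1.01 × (154 − 52.7) = 826.69 kJ/s
Energy balance on cold side (adiabatic exchanger): Q = ṁ_c·Cp_c·(T_c,out − T_c,in)
ṁ_c = 826.69 / [2.44 × (40.7 − 2.28)] = 8.8185 kg/s

ṁ_c = 8.82 kg/s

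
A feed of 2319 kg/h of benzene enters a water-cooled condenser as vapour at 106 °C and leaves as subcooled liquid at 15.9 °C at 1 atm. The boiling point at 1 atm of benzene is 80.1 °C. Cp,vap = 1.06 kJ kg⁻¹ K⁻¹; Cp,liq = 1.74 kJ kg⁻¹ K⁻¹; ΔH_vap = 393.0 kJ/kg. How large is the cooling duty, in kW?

Q_c = 343 kW

vapour 106→80.1 °C: -27.454 kJ/kg
condensation at 80.1 °C: -393 kJ/kg
liquid 80.1→15.9 °C: -111.71 kJ/kg
Δh = -27.454 + -393 + -111.71 = -532.16 kJ/kg
Q = ṁ·Δh = 2319 kg/h × -532.16 kJ/kg = -1.2341e+06 kJ/h
|Q| = 342.8 kW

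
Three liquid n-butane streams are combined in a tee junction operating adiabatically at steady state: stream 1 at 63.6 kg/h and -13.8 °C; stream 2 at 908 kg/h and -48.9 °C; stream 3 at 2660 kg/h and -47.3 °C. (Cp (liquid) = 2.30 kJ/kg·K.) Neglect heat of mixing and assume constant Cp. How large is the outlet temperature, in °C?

Energy balance with Q = 0: Σ ṁᵢCp,ᵢ(T_out − Tᵢ) = 0
Σ ṁᵢCp,ᵢTᵢ = 63.6×2.30×-13.8 + 908×2.30×-48.9 + 2660×2.30×-47.3 = -393520
Σ ṁᵢCp,ᵢ = 63.6×2.30 + 908×2.30 + 2660×2.30 = 8352.7
T_out = -393520 / 8352.7 = -47.113 °C

T_out = -47.1 °C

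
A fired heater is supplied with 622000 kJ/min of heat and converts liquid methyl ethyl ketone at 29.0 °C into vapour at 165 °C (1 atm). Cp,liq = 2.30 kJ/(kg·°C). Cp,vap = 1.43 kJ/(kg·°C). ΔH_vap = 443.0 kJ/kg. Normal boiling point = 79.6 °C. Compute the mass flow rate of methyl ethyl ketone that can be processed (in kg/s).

ṁ = 15.2 kg/s

Δh = 2.30×(79.6−29.0) + 443.0 + 1.43×(165−79.6) = 681.5 kJ/kg
Q = 622000 kJ/min = 10367 kJ/s = 10367 kJ/s
ṁ = Q/Δh = 10367 / 681.5 = 15.211 kg/s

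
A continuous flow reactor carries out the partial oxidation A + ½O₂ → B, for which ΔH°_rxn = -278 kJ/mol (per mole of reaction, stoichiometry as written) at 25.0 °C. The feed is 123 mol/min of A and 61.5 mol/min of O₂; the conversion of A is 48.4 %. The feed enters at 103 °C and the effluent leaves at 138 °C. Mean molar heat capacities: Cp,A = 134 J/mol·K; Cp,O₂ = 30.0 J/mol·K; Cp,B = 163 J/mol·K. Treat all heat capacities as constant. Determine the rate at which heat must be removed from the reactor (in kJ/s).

Q_out = 264 kJ/s

Extent of reaction ξ = 0.484 × 123 = 59.532 mol/min
Reaction term: ξ·ΔH°_rxn = 59.532 × -278 = -16550 kJ/min
Sensible, feed 103→25 °C: -1429.5 kJ/min
Outlet flows (mol/min): A 63.468, O₂ 31.734, B 59.532
Sensible, products 25→138 °C: 2165.1 kJ/min
Q = ΔH = -15814 kJ/min = -263.57 kW
Heat removed = 263.57 kJ/s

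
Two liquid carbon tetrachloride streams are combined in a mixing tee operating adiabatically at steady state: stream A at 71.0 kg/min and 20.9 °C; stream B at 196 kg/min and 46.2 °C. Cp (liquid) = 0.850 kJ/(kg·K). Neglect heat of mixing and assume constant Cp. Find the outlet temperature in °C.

No heat crosses the boundary, so H_out = H_in.
Σ ṁᵢCp,ᵢTᵢ = 71.0×0.850×20.9 + 196×0.850×46.2 = 8958.2
Σ ṁᵢCp,ᵢ = 71.0×0.850 + 196×0.850 = 226.95
T_out = 8958.2 / 226.95 = 39.472 °C

T_out = 39.5 °C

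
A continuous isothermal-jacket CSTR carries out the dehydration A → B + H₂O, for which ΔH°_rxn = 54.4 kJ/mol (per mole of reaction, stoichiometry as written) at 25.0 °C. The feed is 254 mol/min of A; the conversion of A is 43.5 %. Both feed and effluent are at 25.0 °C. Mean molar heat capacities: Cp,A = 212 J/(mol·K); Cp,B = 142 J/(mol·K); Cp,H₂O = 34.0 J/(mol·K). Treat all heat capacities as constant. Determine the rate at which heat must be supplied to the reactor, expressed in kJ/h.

Extent of reaction ξ = 0.435 × 254 = 110.49 mol/min
Reaction term: ξ·ΔH°_rxn = 110.49 × 54.4 = 6010.7 kJ/min
Q = ΔH = 6010.7 kJ/min = 100.18 kW
Heat supplied = 360640 kJ/h

Q_in = 361000 kJ/h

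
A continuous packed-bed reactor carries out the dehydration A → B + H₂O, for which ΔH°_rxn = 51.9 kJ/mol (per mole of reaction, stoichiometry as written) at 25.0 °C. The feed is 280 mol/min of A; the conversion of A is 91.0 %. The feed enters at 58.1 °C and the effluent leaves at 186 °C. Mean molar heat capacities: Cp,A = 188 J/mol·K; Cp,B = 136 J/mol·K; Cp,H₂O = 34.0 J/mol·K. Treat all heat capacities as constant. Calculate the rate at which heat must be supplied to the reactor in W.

Extent of reaction ξ = 0.910 × 280 = 254.8 mol/min
Reaction term: ξ·ΔH°_rxn = 254.8 × 51.9 = 13224 kJ/min
Sensible, feed 58.1→25 °C: -1742.4 kJ/min
Outlet flows (mol/min): A 25.2, B 254.8, H₂O 254.8
Sensible, products 25→186 °C: 7736.6 kJ/min
Q = ΔH = 19218 kJ/min = 320.31 kW
Heat supplied = 320310 W

Q_in = 320000 W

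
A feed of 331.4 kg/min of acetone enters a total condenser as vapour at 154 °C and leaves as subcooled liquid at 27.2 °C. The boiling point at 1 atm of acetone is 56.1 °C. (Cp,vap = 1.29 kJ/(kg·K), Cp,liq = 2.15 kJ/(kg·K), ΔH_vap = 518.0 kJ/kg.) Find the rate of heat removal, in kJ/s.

vapour 154→56.1 °C: -126.29 kJ/kg
condensation at 56.1 °C: -518 kJ/kg
liquid 56.1→27.2 °C: -62.135 kJ/kg
Δh = -126.29 + -518 + -62.135 = -706.43 kJ/kg
Q = ṁ·Δh = 331.4 kg/min × -706.43 kJ/kg = -234110 kJ/min
|Q| = 3901.8 kW

Q_c = 3900 kJ/s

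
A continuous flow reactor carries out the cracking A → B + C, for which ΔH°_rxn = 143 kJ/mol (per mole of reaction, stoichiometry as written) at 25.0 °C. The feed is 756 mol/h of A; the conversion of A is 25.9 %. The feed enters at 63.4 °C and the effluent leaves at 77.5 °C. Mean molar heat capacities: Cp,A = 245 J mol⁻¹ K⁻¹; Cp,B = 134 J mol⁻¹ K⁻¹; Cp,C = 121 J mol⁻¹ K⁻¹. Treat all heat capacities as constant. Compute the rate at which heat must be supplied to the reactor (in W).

Q_in = 8530 W

Extent of reaction ξ = 0.259 × 756 = 195.8 mol/h
Reaction term: ξ·ΔH°_rxn = 195.8 × 143 = 28000 kJ/h
Sensible, feed 63.4→25 °C: -7112.4 kJ/h
Outlet flows (mol/h): A 560.2, B 195.8, C 195.8
Sensible, products 25→77.5 °C: 9826.8 kJ/h
Q = ΔH = 30714 kJ/h = 8.5318 kW
Heat supplied = 8531.8 W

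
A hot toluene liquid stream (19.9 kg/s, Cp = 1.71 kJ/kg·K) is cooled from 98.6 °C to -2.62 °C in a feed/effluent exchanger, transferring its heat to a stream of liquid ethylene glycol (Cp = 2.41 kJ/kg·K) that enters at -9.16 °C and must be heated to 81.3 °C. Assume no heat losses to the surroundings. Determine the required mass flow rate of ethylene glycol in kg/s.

Heat released by hot stream: Q = 19.9 × 1.71 × (98.6 − -2.62) = 3444.4 kJ/s
Energy balance on cold side (adiabatic exchanger): Q = ṁ_c·Cp_c·(T_c,out − T_c,in)
ṁ_c = 3444.4 / [2.41 × (81.3 − -9.16)] = 15.799 kg/s

ṁ_c = 15.8 kg/s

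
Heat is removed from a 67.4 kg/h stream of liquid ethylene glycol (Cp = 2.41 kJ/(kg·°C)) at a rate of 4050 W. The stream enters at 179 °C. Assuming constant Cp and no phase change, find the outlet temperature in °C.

Q = 4050 W = 14580 kJ/h
ΔT = Q/(ṁ·Cp) = 14580/(67.4×2.41) = 89.76 K
T_out = 179 − 89.76 = 89.24 °C

T_out = 89.2 °C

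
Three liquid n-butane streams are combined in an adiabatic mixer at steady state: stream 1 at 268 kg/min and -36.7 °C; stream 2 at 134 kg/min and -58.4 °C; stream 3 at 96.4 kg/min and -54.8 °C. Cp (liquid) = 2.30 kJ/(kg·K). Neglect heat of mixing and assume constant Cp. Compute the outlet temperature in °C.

Energy balance with Q = 0: Σ ṁᵢCp,ᵢ(T_out − Tᵢ) = 0
T_out = Σ ṁᵢCp,ᵢTᵢ / Σ ṁᵢCp,ᵢ
      = -52771 / 1146.3 = -46.035 °C

T_out = -46.0 °C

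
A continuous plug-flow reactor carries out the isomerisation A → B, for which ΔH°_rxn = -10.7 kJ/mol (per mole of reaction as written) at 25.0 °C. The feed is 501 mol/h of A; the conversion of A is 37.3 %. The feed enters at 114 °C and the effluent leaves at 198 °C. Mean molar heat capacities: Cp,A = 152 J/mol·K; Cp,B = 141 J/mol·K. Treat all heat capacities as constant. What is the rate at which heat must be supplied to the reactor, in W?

Extent of reaction ξ = 0.373 × 501 = 186.87 mol/h
Reaction term: ξ·ΔH°_rxn = 186.87 × -10.7 = -1999.5 kJ/h
Sensible, feed 114→25 °C: -6777.5 kJ/h
Outlet flows (mol/h): A 314.13, B 186.87
Sensible, products 25→198 °C: 12819 kJ/h
Q = ΔH = 4041.6 kJ/h = 1.1227 kW
Heat supplied = 1122.7 W

Q_in = 1120 W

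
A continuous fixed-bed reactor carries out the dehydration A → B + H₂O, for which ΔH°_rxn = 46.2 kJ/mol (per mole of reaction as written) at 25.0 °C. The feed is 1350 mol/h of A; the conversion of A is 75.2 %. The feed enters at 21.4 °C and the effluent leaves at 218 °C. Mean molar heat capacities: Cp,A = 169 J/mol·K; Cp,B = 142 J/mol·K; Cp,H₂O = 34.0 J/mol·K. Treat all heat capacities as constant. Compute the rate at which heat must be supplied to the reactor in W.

Extent of reaction ξ = 0.752 × 1350 = 1015.2 mol/h
Reaction term: ξ·ΔH°_rxn = 1015.2 × 46.2 = 46902 kJ/h
Sensible, feed 21.4→25 °C: 821.34 kJ/h
Outlet flows (mol/h): A 334.8, B 1015.2, H₂O 1015.2
Sensible, products 25→218 °C: 45404 kJ/h
Q = ΔH = 93128 kJ/h = 25.869 kW
Heat supplied = 25869 W

Q_in = 25900 W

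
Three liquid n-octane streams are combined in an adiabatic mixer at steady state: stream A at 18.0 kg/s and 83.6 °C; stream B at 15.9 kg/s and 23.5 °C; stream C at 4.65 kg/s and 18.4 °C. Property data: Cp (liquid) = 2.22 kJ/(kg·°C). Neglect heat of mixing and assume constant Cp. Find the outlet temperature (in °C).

T_out = 50.9 °C

Adiabatic, steady state ⇒ Σ ṁᵢCp,ᵢ(T_out − Tᵢ) = 0
T_out = Σ ṁᵢCp,ᵢTᵢ / Σ ṁᵢCp,ᵢ
      = 4360.1 / 85.581 = 50.947 °C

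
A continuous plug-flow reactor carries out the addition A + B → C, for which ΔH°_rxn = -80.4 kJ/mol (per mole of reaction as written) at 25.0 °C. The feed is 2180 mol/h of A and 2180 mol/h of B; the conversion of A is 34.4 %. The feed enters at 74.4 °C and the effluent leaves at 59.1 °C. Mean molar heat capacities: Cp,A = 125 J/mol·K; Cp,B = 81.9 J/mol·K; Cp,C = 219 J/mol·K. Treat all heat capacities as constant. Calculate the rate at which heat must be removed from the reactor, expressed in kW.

Extent of reaction ξ = 0.344 × 2180 = 749.92 mol/h
Reaction term: ξ·ΔH°_rxn = 749.92 × -80.4 = -60294 kJ/h
Sensible, feed 74.4→25 °C: -22281 kJ/h
Outlet flows (mol/h): A 1430.1, B 1430.1, C 749.92
Sensible, products 25→59.1 °C: 15690 kJ/h
Q = ΔH = -66885 kJ/h = -18.579 kW
Heat removed = 18.579 kW

Q_out = 18.6 kW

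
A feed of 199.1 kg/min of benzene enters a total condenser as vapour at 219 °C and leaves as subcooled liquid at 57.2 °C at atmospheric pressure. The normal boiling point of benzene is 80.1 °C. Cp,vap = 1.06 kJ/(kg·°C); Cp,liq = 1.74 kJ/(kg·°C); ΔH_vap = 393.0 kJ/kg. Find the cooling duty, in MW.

vapour 219→80.1 °C: -147.23 kJ/kg
condensation at 80.1 °C: -393 kJ/kg
liquid 80.1→57.2 °C: -39.846 kJ/kg
Δh = -147.23 + -393 + -39.846 = -580.08 kJ/kg
Q = ṁ·Δh = 199.1 kg/min × -580.08 kJ/kg = -115490 kJ/min
|Q| = 1924.9 kW = 1.9249 MW

Q_c = 1.92 MW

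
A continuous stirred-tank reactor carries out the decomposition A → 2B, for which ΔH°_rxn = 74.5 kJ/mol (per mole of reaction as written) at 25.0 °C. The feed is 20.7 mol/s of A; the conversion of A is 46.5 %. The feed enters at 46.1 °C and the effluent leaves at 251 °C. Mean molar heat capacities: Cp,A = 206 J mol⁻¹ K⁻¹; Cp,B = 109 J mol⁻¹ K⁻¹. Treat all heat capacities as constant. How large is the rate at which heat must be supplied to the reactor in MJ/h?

Extent of reaction ξ = 0.465 × 20.7 = 9.6255 mol/s
Reaction term: ξ·ΔH°_rxn = 9.6255 × 74.5 = 717.1 kJ/s
Sensible, feed 46.1→25 °C: -89.975 kJ/s
Outlet flows (mol/s): A 11.074, B 19.251
Sensible, products 25→251 °C: 989.81 kJ/s
Q = ΔH = 1616.9 kJ/s = 1616.9 kW
Heat supplied = 5821 MJ/h

Q_in = 5820 MJ/h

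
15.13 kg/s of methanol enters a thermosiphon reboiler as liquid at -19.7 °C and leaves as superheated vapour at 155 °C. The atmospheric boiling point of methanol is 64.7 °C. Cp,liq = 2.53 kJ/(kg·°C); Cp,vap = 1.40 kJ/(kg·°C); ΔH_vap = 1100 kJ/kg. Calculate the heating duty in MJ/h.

liquid -19.7→64.7 °C: 213.53 kJ/kg
vaporisation at 64.7 °C: 1100 kJ/kg
vapour 64.7→155 °C: 126.42 kJ/kg
Δh = 213.53 + 1100 + 126.42 = 1440 kJ/kg
Q = ṁ·Δh = 15.13 kg/s × 1440 kJ/kg = 21786 kJ/s
|Q| = 21786 kW = 78431 MJ/h

Q = 78400 MJ/h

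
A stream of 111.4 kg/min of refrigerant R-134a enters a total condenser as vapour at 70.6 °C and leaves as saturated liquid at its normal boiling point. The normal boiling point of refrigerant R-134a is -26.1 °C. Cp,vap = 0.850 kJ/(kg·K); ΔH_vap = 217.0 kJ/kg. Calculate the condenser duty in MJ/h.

Q_c = 2000 MJ/h

vapour 70.6→-26.1 °C: -82.195 kJ/kg
condensation at -26.1 °C: -217 kJ/kg
Δh = -82.195 + -217 = -299.19 kJ/kg
Q = ṁ·Δh = 111.4 kg/min × -299.19 kJ/kg = -33330 kJ/min
|Q| = 555.51 kW = 1999.8 MJ/h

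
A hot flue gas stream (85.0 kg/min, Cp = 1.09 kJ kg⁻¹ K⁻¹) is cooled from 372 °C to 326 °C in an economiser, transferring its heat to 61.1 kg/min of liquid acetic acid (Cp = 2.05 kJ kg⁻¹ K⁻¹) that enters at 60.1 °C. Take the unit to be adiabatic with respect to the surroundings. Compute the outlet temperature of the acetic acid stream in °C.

T_c,out = 94.1 °C

Heat released by hot stream: Q = 85.0 × 1.09 × (372 − 326) = 4261.9 kJ/min
Energy balance on cold side (adiabatic exchanger): Q = ṁ_c·Cp_c·(T_c,out − T_c,in)
T_c,out = 60.1 + 4261.9/(61.1 × 2.05) = 94.126 °C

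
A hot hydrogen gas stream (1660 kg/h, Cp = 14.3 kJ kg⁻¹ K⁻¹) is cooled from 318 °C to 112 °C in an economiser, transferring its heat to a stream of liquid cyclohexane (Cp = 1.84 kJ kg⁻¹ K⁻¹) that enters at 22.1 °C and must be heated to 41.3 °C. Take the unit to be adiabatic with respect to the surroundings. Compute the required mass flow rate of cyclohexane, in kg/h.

ṁ_c = 138000 kg/h

Heat released by hot stream: Q = 1660 × 14.3 × (318 − 112) = 4.89e+06 kJ/h
Energy balance on cold side (adiabatic exchanger): Q = ṁ_c·Cp_c·(T_c,out − T_c,in)
ṁ_c = 4.89e+06 / [1.84 × (41.3 − 22.1)] = 138420 kg/h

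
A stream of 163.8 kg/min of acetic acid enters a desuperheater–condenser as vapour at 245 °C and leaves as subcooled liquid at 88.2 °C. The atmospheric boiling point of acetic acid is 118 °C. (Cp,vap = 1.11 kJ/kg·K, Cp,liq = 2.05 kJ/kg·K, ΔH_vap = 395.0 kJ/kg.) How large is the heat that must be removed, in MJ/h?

Q_c = 5870 MJ/h

vapour 245→118 °C: -140.97 kJ/kg
condensation at 118 °C: -395 kJ/kg
liquid 118→88.2 °C: -61.09 kJ/kg
Δh = -140.97 + -395 + -61.09 = -597.06 kJ/kg
Q = ṁ·Δh = 163.8 kg/min × -597.06 kJ/kg = -97798 kJ/min
|Q| = 1630 kW = 5867.9 MJ/h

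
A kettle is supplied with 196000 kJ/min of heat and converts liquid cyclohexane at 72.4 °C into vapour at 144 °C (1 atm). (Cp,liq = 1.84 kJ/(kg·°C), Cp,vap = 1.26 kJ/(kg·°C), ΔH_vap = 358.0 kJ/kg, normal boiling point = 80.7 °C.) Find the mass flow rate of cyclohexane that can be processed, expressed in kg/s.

ṁ = 7.21 kg/s

Δh = 1.84×(80.7−72.4) + 358.0 + 1.26×(144−80.7) = 453.03 kJ/kg
Q = 196000 kJ/min = 3266.7 kJ/s = 3266.7 kJ/s
ṁ = Q/Δh = 3266.7 / 453.03 = 7.2107 kg/s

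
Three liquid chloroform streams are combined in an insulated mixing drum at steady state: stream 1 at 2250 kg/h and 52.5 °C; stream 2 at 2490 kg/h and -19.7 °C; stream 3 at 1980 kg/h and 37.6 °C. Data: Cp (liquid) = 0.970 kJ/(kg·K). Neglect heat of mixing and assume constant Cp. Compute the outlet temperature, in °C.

Adiabatic, steady state ⇒ Σ ṁᵢCp,ᵢ(T_out − Tᵢ) = 0
Σ ṁᵢCp,ᵢTᵢ = 2250×0.970×52.5 + 2490×0.970×-19.7 + 1980×0.970×37.6 = 139210
Σ ṁᵢCp,ᵢ = 2250×0.970 + 2490×0.970 + 1980×0.970 = 6518.4
T_out = 139210 / 6518.4 = 21.357 °C

T_out = 21.4 °C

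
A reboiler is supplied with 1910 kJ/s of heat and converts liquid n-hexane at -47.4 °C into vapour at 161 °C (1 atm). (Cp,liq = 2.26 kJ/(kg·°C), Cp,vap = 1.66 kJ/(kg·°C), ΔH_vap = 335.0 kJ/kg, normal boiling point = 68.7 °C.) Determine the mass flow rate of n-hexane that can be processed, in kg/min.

ṁ = 153 kg/min

Δh = 2.26×(68.7−-47.4) + 335.0 + 1.66×(161−68.7) = 750.6 kJ/kg
Q = 1910 kJ/s = 1910 kJ/s = 114600 kJ/min
ṁ = Q/Δh = 114600 / 750.6 = 152.68 kg/min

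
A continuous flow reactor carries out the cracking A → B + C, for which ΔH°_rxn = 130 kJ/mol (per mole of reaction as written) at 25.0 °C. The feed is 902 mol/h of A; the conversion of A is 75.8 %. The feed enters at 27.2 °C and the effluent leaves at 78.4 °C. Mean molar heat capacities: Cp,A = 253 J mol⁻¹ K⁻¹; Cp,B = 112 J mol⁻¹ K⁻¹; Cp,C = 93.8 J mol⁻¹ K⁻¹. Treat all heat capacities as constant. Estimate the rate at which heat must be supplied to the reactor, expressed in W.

Extent of reaction ξ = 0.758 × 902 = 683.72 mol/h
Reaction term: ξ·ΔH°_rxn = 683.72 × 130 = 88883 kJ/h
Sensible, feed 27.2→25 °C: -502.05 kJ/h
Outlet flows (mol/h): A 218.28, B 683.72, C 683.72
Sensible, products 25→78.4 °C: 10463 kJ/h
Q = ΔH = 98844 kJ/h = 27.457 kW
Heat supplied = 27457 W

Q_in = 27500 W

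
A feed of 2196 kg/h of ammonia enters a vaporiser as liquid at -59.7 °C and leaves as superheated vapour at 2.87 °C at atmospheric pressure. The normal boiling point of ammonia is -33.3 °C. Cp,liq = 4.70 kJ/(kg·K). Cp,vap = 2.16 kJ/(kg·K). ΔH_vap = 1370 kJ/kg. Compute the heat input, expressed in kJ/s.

Q = 959 kJ/s

liquid -59.7→-33.3 °C: 124.08 kJ/kg
vaporisation at -33.3 °C: 1370 kJ/kg
vapour -33.3→2.87 °C: 78.127 kJ/kg
Δh = 124.08 + 1370 + 78.127 = 1572.2 kJ/kg
Q = ṁ·Δh = 2196 kg/h × 1572.2 kJ/kg = 3.4526e+06 kJ/h
|Q| = 959.05 kW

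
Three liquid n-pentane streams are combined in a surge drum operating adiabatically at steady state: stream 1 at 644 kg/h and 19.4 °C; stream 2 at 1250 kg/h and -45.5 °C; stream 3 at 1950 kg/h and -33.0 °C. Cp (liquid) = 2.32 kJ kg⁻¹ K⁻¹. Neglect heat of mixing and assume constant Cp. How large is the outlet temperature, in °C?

Energy balance with Q = 0: Σ ṁᵢCp,ᵢ(T_out − Tᵢ) = 0
T_out = Σ ṁᵢCp,ᵢTᵢ / Σ ṁᵢCp,ᵢ
      = -252260 / 8918.1 = -28.286 °C

T_out = -28.3 °C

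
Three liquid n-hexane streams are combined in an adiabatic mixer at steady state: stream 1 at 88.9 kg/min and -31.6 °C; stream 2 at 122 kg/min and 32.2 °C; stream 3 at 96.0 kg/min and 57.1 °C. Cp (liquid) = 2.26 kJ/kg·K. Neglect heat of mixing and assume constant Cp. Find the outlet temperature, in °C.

T_out = 21.5 °C

No heat crosses the boundary, so H_out = H_in.
Σ ṁᵢCp,ᵢTᵢ = 88.9×2.26×-31.6 + 122×2.26×32.2 + 96.0×2.26×57.1 = 14918
Σ ṁᵢCp,ᵢ = 88.9×2.26 + 122×2.26 + 96.0×2.26 = 693.59
T_out = 14918 / 693.59 = 21.508 °C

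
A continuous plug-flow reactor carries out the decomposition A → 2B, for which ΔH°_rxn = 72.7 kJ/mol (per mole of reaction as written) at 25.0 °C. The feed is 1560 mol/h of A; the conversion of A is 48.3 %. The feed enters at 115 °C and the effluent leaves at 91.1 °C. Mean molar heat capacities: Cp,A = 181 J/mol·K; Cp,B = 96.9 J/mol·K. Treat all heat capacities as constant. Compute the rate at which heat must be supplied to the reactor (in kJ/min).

Q_in = 811 kJ/min

Extent of reaction ξ = 0.483 × 1560 = 753.48 mol/h
Reaction term: ξ·ΔH°_rxn = 753.48 × 72.7 = 54778 kJ/h
Sensible, feed 115→25 °C: -25412 kJ/h
Outlet flows (mol/h): A 806.52, B 1507
Sensible, products 25→91.1 °C: 19302 kJ/h
Q = ΔH = 48667 kJ/h = 13.519 kW
Heat supplied = 811.12 kJ/min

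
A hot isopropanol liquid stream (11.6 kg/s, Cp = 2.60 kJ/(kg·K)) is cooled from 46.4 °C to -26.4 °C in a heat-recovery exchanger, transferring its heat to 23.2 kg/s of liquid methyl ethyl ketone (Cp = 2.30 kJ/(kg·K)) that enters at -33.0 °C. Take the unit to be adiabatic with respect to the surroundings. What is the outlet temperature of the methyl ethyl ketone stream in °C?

T_c,out = 8.15 °C

Heat released by hot stream: Q = 11.6 × 2.60 × (46.4 − -26.4) = 2195.6 kJ/s
Energy balance on cold side (adiabatic exchanger): Q = ṁ_c·Cp_c·(T_c,out − T_c,in)
T_c,out = -33.0 + 2195.6/(23.2 × 2.30) = 8.1478 °C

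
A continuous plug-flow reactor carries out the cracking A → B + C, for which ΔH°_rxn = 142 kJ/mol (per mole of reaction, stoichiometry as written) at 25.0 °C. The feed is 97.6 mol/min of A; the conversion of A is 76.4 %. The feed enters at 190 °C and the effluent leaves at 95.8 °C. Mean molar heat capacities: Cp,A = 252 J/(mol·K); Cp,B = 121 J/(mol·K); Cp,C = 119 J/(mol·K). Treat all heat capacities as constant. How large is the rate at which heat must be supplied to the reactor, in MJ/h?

Extent of reaction ξ = 0.764 × 97.6 = 74.566 mol/min
Reaction term: ξ·ΔH°_rxn = 74.566 × 142 = 10588 kJ/min
Sensible, feed 190→25 °C: -4058.2 kJ/min
Outlet flows (mol/min): A 23.034, B 74.566, C 74.566
Sensible, products 25→95.8 °C: 1678 kJ/min
Q = ΔH = 8208.2 kJ/min = 136.8 kW
Heat supplied = 492.49 MJ/h

Q_in = 492 MJ/h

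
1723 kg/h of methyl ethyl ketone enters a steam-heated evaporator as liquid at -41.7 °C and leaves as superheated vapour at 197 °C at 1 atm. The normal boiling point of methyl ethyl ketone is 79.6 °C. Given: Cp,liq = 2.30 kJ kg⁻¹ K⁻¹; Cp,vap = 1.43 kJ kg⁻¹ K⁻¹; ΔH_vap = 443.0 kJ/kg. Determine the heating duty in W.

liquid -41.7→79.6 °C: 278.99 kJ/kg
vaporisation at 79.6 °C: 443 kJ/kg
vapour 79.6→197 °C: 167.88 kJ/kg
Δh = 278.99 + 443 + 167.88 = 889.87 kJ/kg
Q = ṁ·Δh = 1723 kg/h × 889.87 kJ/kg = 1.5332e+06 kJ/h
|Q| = 425.9 kW = 425900 W

Q = 426000 W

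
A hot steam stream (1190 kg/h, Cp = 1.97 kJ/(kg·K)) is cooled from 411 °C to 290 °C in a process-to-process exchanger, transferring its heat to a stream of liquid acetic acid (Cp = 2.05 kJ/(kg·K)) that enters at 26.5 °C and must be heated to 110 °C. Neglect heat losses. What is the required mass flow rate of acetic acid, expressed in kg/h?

Heat released by hot stream: Q = 1190 × 1.97 × (411 − 290) = 283660 kJ/h
Energy balance on cold side (adiabatic exchanger): Q = ṁ_c·Cp_c·(T_c,out − T_c,in)
ṁ_c = 283660 / [2.05 × (110 − 26.5)] = 1657.1 kg/h

ṁ_c = 1660 kg/h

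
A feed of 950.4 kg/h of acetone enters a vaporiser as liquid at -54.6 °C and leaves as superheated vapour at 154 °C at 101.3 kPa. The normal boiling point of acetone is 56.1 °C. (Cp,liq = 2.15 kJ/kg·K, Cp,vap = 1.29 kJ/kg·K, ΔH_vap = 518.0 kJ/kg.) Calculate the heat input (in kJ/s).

Q = 233 kJ/s

liquid -54.6→56.1 °C: 238 kJ/kg
vaporisation at 56.1 °C: 518 kJ/kg
vapour 56.1→154 °C: 126.29 kJ/kg
Δh = 238 + 518 + 126.29 = 882.3 kJ/kg
Q = ṁ·Δh = 950.4 kg/h × 882.3 kJ/kg = 838530 kJ/h
|Q| = 232.93 kW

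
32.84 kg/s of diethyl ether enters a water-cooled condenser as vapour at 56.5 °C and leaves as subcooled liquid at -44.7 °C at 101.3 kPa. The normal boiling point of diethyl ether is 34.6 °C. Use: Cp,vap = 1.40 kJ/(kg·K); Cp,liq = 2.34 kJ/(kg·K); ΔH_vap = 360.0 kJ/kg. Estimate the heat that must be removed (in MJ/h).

vapour 56.5→34.6 °C: -30.66 kJ/kg
condensation at 34.6 °C: -360 kJ/kg
liquid 34.6→-44.7 °C: -185.56 kJ/kg
Δh = -30.66 + -360 + -185.56 = -576.22 kJ/kg
Q = ṁ·Δh = 32.84 kg/s × -576.22 kJ/kg = -18923 kJ/s
|Q| = 18923 kW = 68123 MJ/h

Q_c = 68100 MJ/h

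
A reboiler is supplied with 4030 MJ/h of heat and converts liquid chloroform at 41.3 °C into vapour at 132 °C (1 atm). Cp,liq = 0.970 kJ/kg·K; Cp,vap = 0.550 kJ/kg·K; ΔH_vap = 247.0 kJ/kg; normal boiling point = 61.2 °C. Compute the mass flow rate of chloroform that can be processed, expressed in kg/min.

Δh = 0.970×(61.2−41.3) + 247.0 + 0.550×(132−61.2) = 305.24 kJ/kg
Q = 4030 MJ/h = 1119.4 kJ/s = 67167 kJ/min
ṁ = Q/Δh = 67167 / 305.24 = 220.04 kg/min

ṁ = 220 kg/min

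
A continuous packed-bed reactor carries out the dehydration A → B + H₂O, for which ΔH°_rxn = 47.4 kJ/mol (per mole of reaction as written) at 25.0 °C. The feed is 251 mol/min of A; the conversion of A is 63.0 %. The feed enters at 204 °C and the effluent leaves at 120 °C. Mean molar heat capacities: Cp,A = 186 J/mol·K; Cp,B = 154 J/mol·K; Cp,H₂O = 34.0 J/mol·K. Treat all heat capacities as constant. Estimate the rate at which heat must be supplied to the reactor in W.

Q_in = 60100 W

Extent of reaction ξ = 0.630 × 251 = 158.13 mol/min
Reaction term: ξ·ΔH°_rxn = 158.13 × 47.4 = 7495.4 kJ/min
Sensible, feed 204→25 °C: -8356.8 kJ/min
Outlet flows (mol/min): A 92.87, B 158.13, H₂O 158.13
Sensible, products 25→120 °C: 4465.2 kJ/min
Q = ΔH = 3603.8 kJ/min = 60.063 kW
Heat supplied = 60063 W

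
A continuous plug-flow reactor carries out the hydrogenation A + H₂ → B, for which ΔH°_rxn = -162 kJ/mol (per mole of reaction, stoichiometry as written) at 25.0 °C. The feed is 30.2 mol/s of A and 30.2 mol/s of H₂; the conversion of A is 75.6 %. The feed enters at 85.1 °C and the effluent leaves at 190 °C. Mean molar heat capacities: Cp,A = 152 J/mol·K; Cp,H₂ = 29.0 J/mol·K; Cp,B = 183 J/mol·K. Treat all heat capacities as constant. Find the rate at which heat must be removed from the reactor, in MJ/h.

Q_out = 11200 MJ/h

Extent of reaction ξ = 0.756 × 30.2 = 22.831 mol/s
Reaction term: ξ·ΔH°_rxn = 22.831 × -162 = -3698.7 kJ/s
Sensible, feed 85.1→25 °C: -328.52 kJ/s
Outlet flows (mol/s): A 7.3688, H₂ 7.3688, B 22.831
Sensible, products 25→190 °C: 909.46 kJ/s
Q = ΔH = -3117.7 kJ/s = -3117.7 kW
Heat removed = 11224 MJ/h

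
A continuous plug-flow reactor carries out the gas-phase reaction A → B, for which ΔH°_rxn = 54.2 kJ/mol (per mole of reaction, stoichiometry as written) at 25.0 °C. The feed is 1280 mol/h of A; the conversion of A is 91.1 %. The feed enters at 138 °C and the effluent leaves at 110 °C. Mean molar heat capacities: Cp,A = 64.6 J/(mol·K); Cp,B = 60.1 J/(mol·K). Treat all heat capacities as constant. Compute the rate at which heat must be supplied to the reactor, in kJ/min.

Extent of reaction ξ = 0.911 × 1280 = 1166.1 mol/h
Reaction term: ξ·ΔH°_rxn = 1166.1 × 54.2 = 63202 kJ/h
Sensible, feed 138→25 °C: -9343.7 kJ/h
Outlet flows (mol/h): A 113.92, B 1166.1
Sensible, products 25→110 °C: 6582.5 kJ/h
Q = ΔH = 60440 kJ/h = 16.789 kW
Heat supplied = 1007.3 kJ/min

Q_in = 1010 kJ/min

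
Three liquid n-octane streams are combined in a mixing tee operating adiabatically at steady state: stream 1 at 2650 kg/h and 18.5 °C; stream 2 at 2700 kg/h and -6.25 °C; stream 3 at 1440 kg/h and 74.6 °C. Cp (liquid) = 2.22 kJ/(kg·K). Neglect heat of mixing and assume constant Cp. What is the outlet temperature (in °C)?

Energy balance with Q = 0: Σ ṁᵢCp,ᵢ(T_out − Tᵢ) = 0
Σ ṁᵢCp,ᵢTᵢ = 2650×2.22×18.5 + 2700×2.22×-6.25 + 1440×2.22×74.6 = 309850
Σ ṁᵢCp,ᵢ = 2650×2.22 + 2700×2.22 + 1440×2.22 = 15074
T_out = 309850 / 15074 = 20.556 °C

T_out = 20.6 °C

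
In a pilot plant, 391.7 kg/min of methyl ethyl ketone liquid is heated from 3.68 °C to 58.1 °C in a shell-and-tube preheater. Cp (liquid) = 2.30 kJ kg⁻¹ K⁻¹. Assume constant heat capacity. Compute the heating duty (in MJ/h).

Q = 2940 MJ/h

Q = ṁ·Cp·ΔT = 391.7 × 2.30 × (58.1 − 3.68) = 49028 kJ/min
Converting: 49028 / 60 s = 817.13 kW
Heating duty = 2941.7 MJ/h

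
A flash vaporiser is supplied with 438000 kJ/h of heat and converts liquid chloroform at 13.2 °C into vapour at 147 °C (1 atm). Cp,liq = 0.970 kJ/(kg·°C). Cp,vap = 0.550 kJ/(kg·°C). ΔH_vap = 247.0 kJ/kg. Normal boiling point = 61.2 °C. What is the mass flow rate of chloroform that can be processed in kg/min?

ṁ = 21.4 kg/min

Δh = 0.970×(61.2−13.2) + 247.0 + 0.550×(147−61.2) = 340.75 kJ/kg
Q = 438000 kJ/h = 121.67 kJ/s = 7300 kJ/min
ṁ = Q/Δh = 7300 / 340.75 = 21.423 kg/min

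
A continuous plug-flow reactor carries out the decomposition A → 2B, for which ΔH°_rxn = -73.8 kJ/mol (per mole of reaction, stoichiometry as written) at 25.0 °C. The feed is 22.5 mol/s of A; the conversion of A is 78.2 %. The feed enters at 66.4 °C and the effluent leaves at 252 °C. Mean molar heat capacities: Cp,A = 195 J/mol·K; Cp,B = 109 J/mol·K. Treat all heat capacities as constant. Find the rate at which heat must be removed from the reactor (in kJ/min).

Q_out = 23500 kJ/min

Extent of reaction ξ = 0.782 × 22.5 = 17.595 mol/s
Reaction term: ξ·ΔH°_rxn = 17.595 × -73.8 = -1298.5 kJ/s
Sensible, feed 66.4→25 °C: -181.64 kJ/s
Outlet flows (mol/s): A 4.905, B 35.19
Sensible, products 25→252 °C: 1087.8 kJ/s
Q = ΔH = -392.33 kJ/s = -392.33 kW
Heat removed = 23540 kJ/min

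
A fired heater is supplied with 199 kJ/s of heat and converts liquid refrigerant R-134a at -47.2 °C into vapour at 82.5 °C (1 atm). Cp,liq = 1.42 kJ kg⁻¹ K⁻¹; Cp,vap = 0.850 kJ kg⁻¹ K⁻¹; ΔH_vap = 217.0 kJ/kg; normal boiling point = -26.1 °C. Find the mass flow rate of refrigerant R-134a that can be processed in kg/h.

Δh = 1.42×(-26.1−-47.2) + 217.0 + 0.850×(82.5−-26.1) = 339.27 kJ/kg
Q = 199 kJ/s = 199 kJ/s = 716400 kJ/h
ṁ = Q/Δh = 716400 / 339.27 = 2111.6 kg/h

ṁ = 2110 kg/h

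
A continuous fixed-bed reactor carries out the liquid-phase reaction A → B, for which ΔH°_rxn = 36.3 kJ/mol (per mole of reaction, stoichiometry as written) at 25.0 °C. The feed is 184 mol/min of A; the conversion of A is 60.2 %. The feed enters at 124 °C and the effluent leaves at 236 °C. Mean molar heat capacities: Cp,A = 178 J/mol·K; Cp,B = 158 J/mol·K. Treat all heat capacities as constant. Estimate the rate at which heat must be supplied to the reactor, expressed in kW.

Extent of reaction ξ = 0.602 × 184 = 110.77 mol/min
Reaction term: ξ·ΔH°_rxn = 110.77 × 36.3 = 4020.9 kJ/min
Sensible, feed 124→25 °C: -3242.4 kJ/min
Outlet flows (mol/min): A 73.232, B 110.77
Sensible, products 25→236 °C: 6443.2 kJ/min
Q = ΔH = 7221.7 kJ/min = 120.36 kW
Heat supplied = 120.36 kW

Q_in = 120 kW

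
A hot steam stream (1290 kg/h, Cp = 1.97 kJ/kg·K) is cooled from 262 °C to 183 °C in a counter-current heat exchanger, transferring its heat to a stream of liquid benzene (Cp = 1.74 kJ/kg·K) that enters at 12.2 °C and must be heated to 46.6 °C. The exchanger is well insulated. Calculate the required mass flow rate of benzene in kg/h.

ṁ_c = 3350 kg/h

Heat released by hot stream: Q = 1290 × 1.97 × (262 − 183) = 200760 kJ/h
Energy balance on cold side (adiabatic exchanger): Q = ṁ_c·Cp_c·(T_c,out − T_c,in)
ṁ_c = 200760 / [1.74 × (46.6 − 12.2)] = 3354.1 kg/h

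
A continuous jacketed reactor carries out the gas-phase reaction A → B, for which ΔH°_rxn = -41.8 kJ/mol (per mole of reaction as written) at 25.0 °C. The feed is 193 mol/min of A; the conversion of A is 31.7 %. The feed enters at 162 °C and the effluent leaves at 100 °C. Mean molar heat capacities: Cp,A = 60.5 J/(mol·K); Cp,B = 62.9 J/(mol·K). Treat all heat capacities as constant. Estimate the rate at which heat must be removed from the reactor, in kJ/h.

Extent of reaction ξ = 0.317 × 193 = 61.181 mol/min
Reaction term: ξ·ΔH°_rxn = 61.181 × -41.8 = -2557.4 kJ/min
Sensible, feed 162→25 °C: -1599.7 kJ/min
Outlet flows (mol/min): A 131.82, B 61.181
Sensible, products 25→100 °C: 886.75 kJ/min
Q = ΔH = -3270.3 kJ/min = -54.505 kW
Heat removed = 196220 kJ/h

Q_out = 196000 kJ/h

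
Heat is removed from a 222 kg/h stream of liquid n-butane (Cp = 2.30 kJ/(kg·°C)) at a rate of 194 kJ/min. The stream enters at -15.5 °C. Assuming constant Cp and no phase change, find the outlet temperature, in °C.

T_out = -38.3 °C

Q = 194 kJ/min = 11640 kJ/h
ΔT = Q/(ṁ·Cp) = 11640/(222×2.30) = 22.797 K
T_out = -15.5 − 22.797 = -38.297 °C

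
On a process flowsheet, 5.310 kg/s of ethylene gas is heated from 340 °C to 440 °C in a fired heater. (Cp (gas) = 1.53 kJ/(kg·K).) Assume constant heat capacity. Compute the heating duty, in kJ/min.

Q = ṁ·Cp·ΔT = 5.310 × 1.53 × (440 − 340) = 812.43 kJ/s
Heating duty = 48746 kJ/min

Q = 48700 kJ/min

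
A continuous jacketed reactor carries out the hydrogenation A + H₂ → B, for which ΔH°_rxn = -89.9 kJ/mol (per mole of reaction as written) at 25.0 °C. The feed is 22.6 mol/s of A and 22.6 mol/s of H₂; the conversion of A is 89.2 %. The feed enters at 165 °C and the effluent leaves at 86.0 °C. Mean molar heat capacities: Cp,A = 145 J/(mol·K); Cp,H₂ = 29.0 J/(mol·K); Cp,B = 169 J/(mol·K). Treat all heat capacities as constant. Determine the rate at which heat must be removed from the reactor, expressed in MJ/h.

Extent of reaction ξ = 0.892 × 22.6 = 20.159 mol/s
Reaction term: ξ·ΔH°_rxn = 20.159 × -89.9 = -1812.3 kJ/s
Sensible, feed 165→25 °C: -550.54 kJ/s
Outlet flows (mol/s): A 2.4408, H₂ 2.4408, B 20.159
Sensible, products 25→86.0 °C: 233.73 kJ/s
Q = ΔH = -2129.1 kJ/s = -2129.1 kW
Heat removed = 7664.8 MJ/h

Q_out = 7660 MJ/h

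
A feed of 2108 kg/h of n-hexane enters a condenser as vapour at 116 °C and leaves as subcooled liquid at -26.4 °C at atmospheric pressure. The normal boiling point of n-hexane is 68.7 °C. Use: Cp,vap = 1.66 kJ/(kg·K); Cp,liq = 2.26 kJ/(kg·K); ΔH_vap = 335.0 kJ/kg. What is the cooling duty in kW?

vapour 116→68.7 °C: -78.518 kJ/kg
condensation at 68.7 °C: -335 kJ/kg
liquid 68.7→-26.4 °C: -214.93 kJ/kg
Δh = -78.518 + -335 + -214.93 = -628.44 kJ/kg
Q = ṁ·Δh = 2108 kg/h × -628.44 kJ/kg = -1.3248e+06 kJ/h
|Q| = 367.99 kW

Q_c = 368 kW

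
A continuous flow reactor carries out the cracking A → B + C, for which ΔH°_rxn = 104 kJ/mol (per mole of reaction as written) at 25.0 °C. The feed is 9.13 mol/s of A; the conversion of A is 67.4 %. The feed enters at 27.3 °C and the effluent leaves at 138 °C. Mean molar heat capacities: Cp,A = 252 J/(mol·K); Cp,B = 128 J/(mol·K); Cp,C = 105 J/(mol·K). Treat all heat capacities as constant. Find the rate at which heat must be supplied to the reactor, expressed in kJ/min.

Q_in = 52900 kJ/min

Extent of reaction ξ = 0.674 × 9.13 = 6.1536 mol/s
Reaction term: ξ·ΔH°_rxn = 6.1536 × 104 = 639.98 kJ/s
Sensible, feed 27.3→25 °C: -5.2917 kJ/s
Outlet flows (mol/s): A 2.9764, B 6.1536, C 6.1536
Sensible, products 25→138 °C: 246.77 kJ/s
Q = ΔH = 881.46 kJ/s = 881.46 kW
Heat supplied = 52888 kJ/min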